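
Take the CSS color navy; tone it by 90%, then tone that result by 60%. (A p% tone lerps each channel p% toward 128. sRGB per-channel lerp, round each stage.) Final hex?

CSS navy is rgb(0, 0, 128).
Lerp each channel 90% toward 128:
  R: 0 + 0.9×(128−0) = 0 + 115.2 = 115.2 → 115
  G: 0 + 0.9×(128−0) = 0 + 115.2 = 115.2 → 115
  B: 128 + 0.9×(128−128) = 128 + 0 = 128 → 128
After the tone: rgb(115, 115, 128) = #737380.
Per channel, c → c + 0.6(128 − c):
  R: 115 + 0.6×(128−115) = 115 + 7.8 = 122.8 → 123
  G: 115 + 7.8 = 122.8 → 123
  B: 128 + 0.6×(128−128) = 128 + 0 = 128 → 128
rgb(123, 123, 128) = #7b7b80.

#7b7b80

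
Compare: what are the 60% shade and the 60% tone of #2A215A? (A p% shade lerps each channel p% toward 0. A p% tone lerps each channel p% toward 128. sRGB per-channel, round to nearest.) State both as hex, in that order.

#110D24, #5E5A71

#2A215A is rgb(42, 33, 90).
60% shade:
  R: 42 + 0.6×(0−42) = 42 − 25.2 = 16.8 → 17
  G: 33 + 0.6×(0−33) = 33 − 19.8 = 13.2 → 13
  B: 90 + 0.6×(0−90) = 90 − 54 = 36 → 36
  → #110D24
60% tone:
  R: 42 + 51.6 = 93.6 → 94
  G: 33 + 0.6×(128−33) = 33 + 57 = 90 → 90
  B: 90 + 22.8 = 112.8 → 113
  → #5E5A71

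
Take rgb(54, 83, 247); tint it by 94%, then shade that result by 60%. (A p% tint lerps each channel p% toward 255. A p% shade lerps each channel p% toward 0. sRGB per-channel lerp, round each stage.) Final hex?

A 94% tint moves each channel 94% toward 255:
  R: 54 + 0.94×(255−54) = 54 + 188.94 = 242.94 → 243
  G: 83 + 0.94×(255−83) = 83 + 161.68 = 244.68 → 245
  B: 247 + 0.94×(255−247) = 247 + 7.52 = 254.52 → 255
After the tint: rgb(243, 245, 255) = #f3f5ff.
Per channel, c → c + 0.6(0 − c):
  R: 243 − 145.8 = 97.2 → 97
  G: 245 + 0.6×(0−245) = 245 − 147 = 98 → 98
  B: 255 − 153 = 102 → 102
rgb(97, 98, 102) = #616266.

#616266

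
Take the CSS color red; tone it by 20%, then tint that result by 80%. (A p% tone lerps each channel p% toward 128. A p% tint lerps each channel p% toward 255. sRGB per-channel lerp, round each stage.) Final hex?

CSS red is rgb(255, 0, 0).
Per channel, c → c + 0.2(128 − c):
  R: 255 − 25.4 = 229.6 → 230
  G: 0 + 25.6 = 25.6 → 26
  B: 0 + 25.6 = 25.6 → 26
After the tone: rgb(230, 26, 26) = #e61a1a.
Lerp each channel 80% toward 255:
  R: 230 + 20 = 250 → 250
  G: 26 + 183.2 = 209.2 → 209
  B: 26 + 0.8×(255−26) = 26 + 183.2 = 209.2 → 209
rgb(250, 209, 209) = #fad1d1.

#fad1d1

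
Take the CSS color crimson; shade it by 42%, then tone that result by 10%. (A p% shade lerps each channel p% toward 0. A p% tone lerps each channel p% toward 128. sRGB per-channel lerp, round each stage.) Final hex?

CSS crimson is rgb(220, 20, 60).
A 42% shade moves each channel 42% toward 0:
  R: 220 + 0.42×(0−220) = 220 − 92.4 = 127.6 → 128
  G: 20 + 0.42×(0−20) = 20 − 8.4 = 11.6 → 12
  B: 60 + 0.42×(0−60) = 60 − 25.2 = 34.8 → 35
After the shade: rgb(128, 12, 35) = #800c23.
A 10% tone moves each channel 10% toward 128:
  R: 128 + 0 = 128 → 128
  G: 12 + 0.1×(128−12) = 12 + 11.6 = 23.6 → 24
  B: 35 + 0.1×(128−35) = 35 + 9.3 = 44.3 → 44
rgb(128, 24, 44) = #80182c.

#80182c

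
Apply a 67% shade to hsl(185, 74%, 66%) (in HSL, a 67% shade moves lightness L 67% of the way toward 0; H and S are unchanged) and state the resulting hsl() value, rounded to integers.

hsl(185, 74%, 22%)

L moves 67% from 66 toward 0: 66 − 44.22 = 21.78 → 22.
H and S are unchanged.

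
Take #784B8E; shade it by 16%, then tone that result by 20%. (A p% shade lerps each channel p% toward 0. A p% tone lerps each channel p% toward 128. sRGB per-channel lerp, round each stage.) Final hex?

#784B8E is rgb(120, 75, 142).
Lerp each channel 16% toward 0:
  R: 120 − 19.2 = 100.8 → 101
  G: 75 + 0.16×(0−75) = 75 − 12 = 63 → 63
  B: 142 + 0.16×(0−142) = 142 − 22.72 = 119.28 → 119
After the shade: rgb(101, 63, 119) = #653F77.
A 20% tone moves each channel 20% toward 128:
  R: 101 + 5.4 = 106.4 → 106
  G: 63 + 0.2×(128−63) = 63 + 13 = 76 → 76
  B: 119 + 0.2×(128−119) = 119 + 1.8 = 120.8 → 121
rgb(106, 76, 121) = #6A4C79.

#6A4C79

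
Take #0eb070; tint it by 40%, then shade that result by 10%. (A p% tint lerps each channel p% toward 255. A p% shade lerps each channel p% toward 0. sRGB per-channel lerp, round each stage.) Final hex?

#63bb98

#0eb070 is rgb(14, 176, 112).
Per channel, c → c + 0.4(255 − c):
  R: 14 + 96.4 = 110.4 → 110
  G: 176 + 0.4×(255−176) = 176 + 31.6 = 207.6 → 208
  B: 112 + 0.4×(255−112) = 112 + 57.2 = 169.2 → 169
After the tint: rgb(110, 208, 169) = #6ed0a9.
Per channel, c → c + 0.1(0 − c):
  R: 110 + 0.1×(0−110) = 110 − 11 = 99 → 99
  G: 208 − 20.8 = 187.2 → 187
  B: 169 − 16.9 = 152.1 → 152
rgb(99, 187, 152) = #63bb98.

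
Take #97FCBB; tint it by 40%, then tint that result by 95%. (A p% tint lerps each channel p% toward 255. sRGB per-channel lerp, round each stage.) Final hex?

#FCFFFD

#97FCBB is rgb(151, 252, 187).
A 40% tint moves each channel 40% toward 255:
  R: 151 + 0.4×(255−151) = 151 + 41.6 = 192.6 → 193
  G: 252 + 0.4×(255−252) = 252 + 1.2 = 253.2 → 253
  B: 187 + 0.4×(255−187) = 187 + 27.2 = 214.2 → 214
After the tint: rgb(193, 253, 214) = #C1FDD6.
Per channel, c → c + 0.95(255 − c):
  R: 193 + 0.95×(255−193) = 193 + 58.9 = 251.9 → 252
  G: 253 + 1.9 = 254.9 → 255
  B: 214 + 0.95×(255−214) = 214 + 38.95 = 252.95 → 253
rgb(252, 255, 253) = #FCFFFD.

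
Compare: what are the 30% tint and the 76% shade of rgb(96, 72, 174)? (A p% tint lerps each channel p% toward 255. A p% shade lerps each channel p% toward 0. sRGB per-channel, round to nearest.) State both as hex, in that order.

#907fc6, #17112a

30% tint:
  R: 96 + 0.3×(255−96) = 96 + 47.7 = 143.7 → 144
  G: 72 + 54.9 = 126.9 → 127
  B: 174 + 24.3 = 198.3 → 198
  → #907fc6
76% shade:
  R: 96 + 0.76×(0−96) = 96 − 72.96 = 23.04 → 23
  G: 72 + 0.76×(0−72) = 72 − 54.72 = 17.28 → 17
  B: 174 + 0.76×(0−174) = 174 − 132.24 = 41.76 → 42
  → #17112a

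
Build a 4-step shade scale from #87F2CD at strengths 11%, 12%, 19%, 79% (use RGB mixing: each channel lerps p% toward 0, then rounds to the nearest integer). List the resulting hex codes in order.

#87F2CD is rgb(135, 242, 205).
11%: (135 − 14.85 = 120.15→120, 242 − 26.62 = 215.38→215, 205 − 22.55 = 182.45→182) → #78D7B6
12%: (135 − 16.2 = 118.8→119, 242 − 29.04 = 212.96→213, 205 − 24.6 = 180.4→180) → #77D5B4
19%: (135 − 25.65 = 109.35→109, 242 − 45.98 = 196.02→196, 205 − 38.95 = 166.05→166) → #6DC4A6
79%: (135 − 106.65 = 28.35→28, 242 − 191.18 = 50.82→51, 205 − 161.95 = 43.05→43) → #1C332B

#78D7B6, #77D5B4, #6DC4A6, #1C332B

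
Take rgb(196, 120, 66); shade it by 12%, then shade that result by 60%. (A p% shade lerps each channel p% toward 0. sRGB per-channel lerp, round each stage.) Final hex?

A 12% shade moves each channel 12% toward 0:
  R: 196 + 0.12×(0−196) = 196 − 23.52 = 172.48 → 172
  G: 120 − 14.4 = 105.6 → 106
  B: 66 + 0.12×(0−66) = 66 − 7.92 = 58.08 → 58
After the shade: rgb(172, 106, 58) = #ac6a3a.
Per channel, c → c + 0.6(0 − c):
  R: 172 + 0.6×(0−172) = 172 − 103.2 = 68.8 → 69
  G: 106 + 0.6×(0−106) = 106 − 63.6 = 42.4 → 42
  B: 58 + 0.6×(0−58) = 58 − 34.8 = 23.2 → 23
rgb(69, 42, 23) = #452a17.

#452a17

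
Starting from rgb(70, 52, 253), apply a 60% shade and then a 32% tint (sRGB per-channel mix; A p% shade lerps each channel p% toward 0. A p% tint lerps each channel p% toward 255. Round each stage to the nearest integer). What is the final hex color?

Per channel, c → c + 0.6(0 − c):
  R: 70 + 0.6×(0−70) = 70 − 42 = 28 → 28
  G: 52 + 0.6×(0−52) = 52 − 31.2 = 20.8 → 21
  B: 253 + 0.6×(0−253) = 253 − 151.8 = 101.2 → 101
After the shade: rgb(28, 21, 101) = #1C1565.
Per channel, c → c + 0.32(255 − c):
  R: 28 + 0.32×(255−28) = 28 + 72.64 = 100.64 → 101
  G: 21 + 74.88 = 95.88 → 96
  B: 101 + 0.32×(255−101) = 101 + 49.28 = 150.28 → 150
rgb(101, 96, 150) = #656096.

#656096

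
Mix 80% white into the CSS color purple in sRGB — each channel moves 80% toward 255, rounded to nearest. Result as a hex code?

#e6cce6

CSS purple is rgb(128, 0, 128).
Per channel, c → c + 0.8(255 − c):
  R: 128 + 0.8×(255−128) = 128 + 101.6 = 229.6 → 230
  G: 0 + 204 = 204 → 204
  B: 128 + 0.8×(255−128) = 128 + 101.6 = 229.6 → 230
rgb(230, 204, 230) = #e6cce6.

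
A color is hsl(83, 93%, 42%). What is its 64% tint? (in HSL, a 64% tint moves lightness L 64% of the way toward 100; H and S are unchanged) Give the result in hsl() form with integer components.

hsl(83, 93%, 79%)

L moves 64% from 42 toward 100: 42 + 37.12 = 79.12 → 79.
H and S are unchanged.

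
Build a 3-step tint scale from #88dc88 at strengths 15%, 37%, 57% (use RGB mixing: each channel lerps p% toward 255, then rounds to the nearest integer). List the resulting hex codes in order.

#9ae19a, #b4e9b4, #ccf0cc

#88dc88 is rgb(136, 220, 136).
15%: (136 + 17.85 = 153.85→154, 220 + 5.25 = 225.25→225, 136 + 17.85 = 153.85→154) → #9ae19a
37%: (136 + 44.03 = 180.03→180, 220 + 12.95 = 232.95→233, 136 + 44.03 = 180.03→180) → #b4e9b4
57%: (136 + 67.83 = 203.83→204, 220 + 19.95 = 239.95→240, 136 + 67.83 = 203.83→204) → #ccf0cc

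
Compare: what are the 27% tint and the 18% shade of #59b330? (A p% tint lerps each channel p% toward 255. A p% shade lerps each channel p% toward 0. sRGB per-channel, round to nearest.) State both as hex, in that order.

#86c868, #499327

#59b330 is rgb(89, 179, 48).
27% tint:
  R: 89 + 0.27×(255−89) = 89 + 44.82 = 133.82 → 134
  G: 179 + 0.27×(255−179) = 179 + 20.52 = 199.52 → 200
  B: 48 + 0.27×(255−48) = 48 + 55.89 = 103.89 → 104
  → #86c868
18% shade:
  R: 89 − 16.02 = 72.98 → 73
  G: 179 − 32.22 = 146.78 → 147
  B: 48 − 8.64 = 39.36 → 39
  → #499327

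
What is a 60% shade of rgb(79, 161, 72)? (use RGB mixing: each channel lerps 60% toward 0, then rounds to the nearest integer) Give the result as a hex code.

#20401D

A 60% shade moves each channel 60% toward 0:
  R: 79 + 0.6×(0−79) = 79 − 47.4 = 31.6 → 32
  G: 161 + 0.6×(0−161) = 161 − 96.6 = 64.4 → 64
  B: 72 + 0.6×(0−72) = 72 − 43.2 = 28.8 → 29
rgb(32, 64, 29) = #20401D.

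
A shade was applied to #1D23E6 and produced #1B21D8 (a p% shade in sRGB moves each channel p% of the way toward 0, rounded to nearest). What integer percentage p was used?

6%

#1D23E6 is rgb(29, 35, 230); #1B21D8 is rgb(27, 33, 216).
On the B channel (widest range): 216 ≈ 230 + (p/100)(0 − 230), so p ≈ 100×(216 − 230)/(0 − 230) = -1400/-230 = 6.09.
p = 6 reproduces all three channels after rounding.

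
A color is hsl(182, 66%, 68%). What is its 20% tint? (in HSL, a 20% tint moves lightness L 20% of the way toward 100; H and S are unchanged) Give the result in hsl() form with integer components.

L moves 20% from 68 toward 100: 68 + 6.4 = 74.4 → 74.
H and S are unchanged.

hsl(182, 66%, 74%)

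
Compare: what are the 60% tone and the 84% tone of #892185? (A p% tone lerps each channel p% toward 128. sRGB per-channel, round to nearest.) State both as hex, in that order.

#892185 is rgb(137, 33, 133).
60% tone:
  R: 137 + 0.6×(128−137) = 137 − 5.4 = 131.6 → 132
  G: 33 + 0.6×(128−33) = 33 + 57 = 90 → 90
  B: 133 + 0.6×(128−133) = 133 − 3 = 130 → 130
  → #845A82
84% tone:
  R: 137 + 0.84×(128−137) = 137 − 7.56 = 129.44 → 129
  G: 33 + 79.8 = 112.8 → 113
  B: 133 − 4.2 = 128.8 → 129
  → #817181

#845A82, #817181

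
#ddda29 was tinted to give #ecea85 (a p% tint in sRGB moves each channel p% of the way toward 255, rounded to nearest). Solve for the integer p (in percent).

43%

#ddda29 is rgb(221, 218, 41); #ecea85 is rgb(236, 234, 133).
On the B channel (widest range): 133 ≈ 41 + (p/100)(255 − 41), so p ≈ 100×(133 − 41)/(255 − 41) = 9200/214 = 42.99.
p = 43 reproduces all three channels after rounding.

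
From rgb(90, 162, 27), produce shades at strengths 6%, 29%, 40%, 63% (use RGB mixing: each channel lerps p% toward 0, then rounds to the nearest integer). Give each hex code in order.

#559819, #407313, #366110, #213C0A

6%: (90 − 5.4 = 84.6→85, 162 − 9.72 = 152.28→152, 27 − 1.62 = 25.38→25) → #559819
29%: (90 − 26.1 = 63.9→64, 162 − 46.98 = 115.02→115, 27 − 7.83 = 19.17→19) → #407313
40%: (90 − 36 = 54→54, 162 − 64.8 = 97.2→97, 27 − 10.8 = 16.2→16) → #366110
63%: (90 − 56.7 = 33.3→33, 162 − 102.06 = 59.94→60, 27 − 17.01 = 9.99→10) → #213C0A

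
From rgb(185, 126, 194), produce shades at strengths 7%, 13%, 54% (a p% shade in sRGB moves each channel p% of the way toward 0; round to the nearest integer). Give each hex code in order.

#ac75b4, #a16ea9, #553a59

7%: (185 − 12.95 = 172.05→172, 126 − 8.82 = 117.18→117, 194 − 13.58 = 180.42→180) → #ac75b4
13%: (185 − 24.05 = 160.95→161, 126 − 16.38 = 109.62→110, 194 − 25.22 = 168.78→169) → #a16ea9
54%: (185 − 99.9 = 85.1→85, 126 − 68.04 = 57.96→58, 194 − 104.76 = 89.24→89) → #553a59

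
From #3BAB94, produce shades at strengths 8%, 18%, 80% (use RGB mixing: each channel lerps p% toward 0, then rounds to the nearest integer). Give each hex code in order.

#3BAB94 is rgb(59, 171, 148).
8%: (59 − 4.72 = 54.28→54, 171 − 13.68 = 157.32→157, 148 − 11.84 = 136.16→136) → #369D88
18%: (59 − 10.62 = 48.38→48, 171 − 30.78 = 140.22→140, 148 − 26.64 = 121.36→121) → #308C79
80%: (59 − 47.2 = 11.8→12, 171 − 136.8 = 34.2→34, 148 − 118.4 = 29.6→30) → #0C221E

#369D88, #308C79, #0C221E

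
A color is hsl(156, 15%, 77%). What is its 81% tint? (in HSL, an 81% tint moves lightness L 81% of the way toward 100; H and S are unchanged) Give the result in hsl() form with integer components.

L moves 81% from 77 toward 100: 77 + 18.63 = 95.63 → 96.
H and S are unchanged.

hsl(156, 15%, 96%)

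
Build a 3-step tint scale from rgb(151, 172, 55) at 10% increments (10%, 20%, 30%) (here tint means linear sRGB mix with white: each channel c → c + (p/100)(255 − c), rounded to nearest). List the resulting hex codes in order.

#A1B44B, #ACBD5F, #B6C573

10%: (151 + 10.4 = 161.4→161, 172 + 8.3 = 180.3→180, 55 + 20 = 75→75) → #A1B44B
20%: (151 + 20.8 = 171.8→172, 172 + 16.6 = 188.6→189, 55 + 40 = 95→95) → #ACBD5F
30%: (151 + 31.2 = 182.2→182, 172 + 24.9 = 196.9→197, 55 + 60 = 115→115) → #B6C573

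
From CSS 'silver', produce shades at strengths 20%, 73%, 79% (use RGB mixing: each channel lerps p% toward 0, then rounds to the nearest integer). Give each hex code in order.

#9a9a9a, #343434, #282828

CSS silver is rgb(192, 192, 192).
20%: (192 − 38.4 = 153.6→154, 192 − 38.4 = 153.6→154, 192 − 38.4 = 153.6→154) → #9a9a9a
73%: (192 − 140.16 = 51.84→52, 192 − 140.16 = 51.84→52, 192 − 140.16 = 51.84→52) → #343434
79%: (192 − 151.68 = 40.32→40, 192 − 151.68 = 40.32→40, 192 − 151.68 = 40.32→40) → #282828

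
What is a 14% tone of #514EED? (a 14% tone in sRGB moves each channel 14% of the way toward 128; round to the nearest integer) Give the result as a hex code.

#5855DE

#514EED is rgb(81, 78, 237).
A 14% tone moves each channel 14% toward 128:
  R: 81 + 0.14×(128−81) = 81 + 6.58 = 87.58 → 88
  G: 78 + 7 = 85 → 85
  B: 237 − 15.26 = 221.74 → 222
rgb(88, 85, 222) = #5855DE.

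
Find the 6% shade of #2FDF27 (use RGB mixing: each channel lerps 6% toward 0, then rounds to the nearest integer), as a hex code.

#2CD225

#2FDF27 is rgb(47, 223, 39).
Lerp each channel 6% toward 0:
  R: 47 − 2.82 = 44.18 → 44
  G: 223 − 13.38 = 209.62 → 210
  B: 39 + 0.06×(0−39) = 39 − 2.34 = 36.66 → 37
rgb(44, 210, 37) = #2CD225.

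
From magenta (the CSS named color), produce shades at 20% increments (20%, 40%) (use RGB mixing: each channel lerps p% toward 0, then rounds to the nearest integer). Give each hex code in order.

CSS magenta is rgb(255, 0, 255).
20%: (255 − 51 = 204→204, 0→0, 255 − 51 = 204→204) → #cc00cc
40%: (255 − 102 = 153→153, 0→0, 255 − 102 = 153→153) → #990099

#cc00cc, #990099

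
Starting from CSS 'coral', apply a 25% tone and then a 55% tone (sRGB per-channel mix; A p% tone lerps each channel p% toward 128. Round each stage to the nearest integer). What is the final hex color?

CSS coral is rgb(255, 127, 80).
Per channel, c → c + 0.25(128 − c):
  R: 255 − 31.75 = 223.25 → 223
  G: 127 + 0.25×(128−127) = 127 + 0.25 = 127.25 → 127
  B: 80 + 12 = 92 → 92
After the tone: rgb(223, 127, 92) = #DF7F5C.
Per channel, c → c + 0.55(128 − c):
  R: 223 − 52.25 = 170.75 → 171
  G: 127 + 0.55×(128−127) = 127 + 0.55 = 127.55 → 128
  B: 92 + 0.55×(128−92) = 92 + 19.8 = 111.8 → 112
rgb(171, 128, 112) = #AB8070.

#AB8070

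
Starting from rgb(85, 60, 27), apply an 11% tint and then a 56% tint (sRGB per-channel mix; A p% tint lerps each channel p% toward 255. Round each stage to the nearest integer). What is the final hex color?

#BDB2A6

Lerp each channel 11% toward 255:
  R: 85 + 0.11×(255−85) = 85 + 18.7 = 103.7 → 104
  G: 60 + 0.11×(255−60) = 60 + 21.45 = 81.45 → 81
  B: 27 + 0.11×(255−27) = 27 + 25.08 = 52.08 → 52
After the tint: rgb(104, 81, 52) = #685134.
A 56% tint moves each channel 56% toward 255:
  R: 104 + 0.56×(255−104) = 104 + 84.56 = 188.56 → 189
  G: 81 + 0.56×(255−81) = 81 + 97.44 = 178.44 → 178
  B: 52 + 0.56×(255−52) = 52 + 113.68 = 165.68 → 166
rgb(189, 178, 166) = #BDB2A6.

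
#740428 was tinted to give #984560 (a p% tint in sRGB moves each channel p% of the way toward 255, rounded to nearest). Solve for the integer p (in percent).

#740428 is rgb(116, 4, 40); #984560 is rgb(152, 69, 96).
On the G channel (widest range): 69 ≈ 4 + (p/100)(255 − 4), so p ≈ 100×(69 − 4)/(255 − 4) = 6500/251 = 25.90.
p = 26 reproduces all three channels after rounding.

26%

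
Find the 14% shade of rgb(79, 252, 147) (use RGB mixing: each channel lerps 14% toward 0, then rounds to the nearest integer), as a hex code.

#44d97e

Per channel, c → c + 0.14(0 − c):
  R: 79 + 0.14×(0−79) = 79 − 11.06 = 67.94 → 68
  G: 252 − 35.28 = 216.72 → 217
  B: 147 + 0.14×(0−147) = 147 − 20.58 = 126.42 → 126
rgb(68, 217, 126) = #44d97e.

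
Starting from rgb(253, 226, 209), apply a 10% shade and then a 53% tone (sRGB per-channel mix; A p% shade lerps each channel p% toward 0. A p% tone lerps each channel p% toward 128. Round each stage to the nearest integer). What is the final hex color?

#afa39c

Per channel, c → c + 0.1(0 − c):
  R: 253 − 25.3 = 227.7 → 228
  G: 226 + 0.1×(0−226) = 226 − 22.6 = 203.4 → 203
  B: 209 + 0.1×(0−209) = 209 − 20.9 = 188.1 → 188
After the shade: rgb(228, 203, 188) = #e4cbbc.
Per channel, c → c + 0.53(128 − c):
  R: 228 + 0.53×(128−228) = 228 − 53 = 175 → 175
  G: 203 + 0.53×(128−203) = 203 − 39.75 = 163.25 → 163
  B: 188 + 0.53×(128−188) = 188 − 31.8 = 156.2 → 156
rgb(175, 163, 156) = #afa39c.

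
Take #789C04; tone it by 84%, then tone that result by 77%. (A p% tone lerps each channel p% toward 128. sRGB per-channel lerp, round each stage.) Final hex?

#789C04 is rgb(120, 156, 4).
Per channel, c → c + 0.84(128 − c):
  R: 120 + 0.84×(128−120) = 120 + 6.72 = 126.72 → 127
  G: 156 − 23.52 = 132.48 → 132
  B: 4 + 104.16 = 108.16 → 108
After the tone: rgb(127, 132, 108) = #7F846C.
Lerp each channel 77% toward 128:
  R: 127 + 0.77×(128−127) = 127 + 0.77 = 127.77 → 128
  G: 132 − 3.08 = 128.92 → 129
  B: 108 + 15.4 = 123.4 → 123
rgb(128, 129, 123) = #80817B.

#80817B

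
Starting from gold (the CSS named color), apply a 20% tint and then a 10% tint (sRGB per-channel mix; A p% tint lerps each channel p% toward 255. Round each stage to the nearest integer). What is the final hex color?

CSS gold is rgb(255, 215, 0).
Lerp each channel 20% toward 255:
  R: 255 + 0.2×(255−255) = 255 + 0 = 255 → 255
  G: 215 + 0.2×(255−215) = 215 + 8 = 223 → 223
  B: 0 + 51 = 51 → 51
After the tint: rgb(255, 223, 51) = #ffdf33.
Lerp each channel 10% toward 255:
  R: 255 + 0.1×(255−255) = 255 + 0 = 255 → 255
  G: 223 + 0.1×(255−223) = 223 + 3.2 = 226.2 → 226
  B: 51 + 0.1×(255−51) = 51 + 20.4 = 71.4 → 71
rgb(255, 226, 71) = #ffe247.

#ffe247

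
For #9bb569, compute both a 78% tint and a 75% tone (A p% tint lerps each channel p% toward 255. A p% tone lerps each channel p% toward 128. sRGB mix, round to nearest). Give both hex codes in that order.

#e9efde, #878d7a

#9bb569 is rgb(155, 181, 105).
78% tint:
  R: 155 + 78 = 233 → 233
  G: 181 + 0.78×(255−181) = 181 + 57.72 = 238.72 → 239
  B: 105 + 0.78×(255−105) = 105 + 117 = 222 → 222
  → #e9efde
75% tone:
  R: 155 − 20.25 = 134.75 → 135
  G: 181 − 39.75 = 141.25 → 141
  B: 105 + 0.75×(128−105) = 105 + 17.25 = 122.25 → 122
  → #878d7a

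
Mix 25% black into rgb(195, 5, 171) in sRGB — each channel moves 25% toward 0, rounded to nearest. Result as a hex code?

#920480

Per channel, c → c + 0.25(0 − c):
  R: 195 + 0.25×(0−195) = 195 − 48.75 = 146.25 → 146
  G: 5 − 1.25 = 3.75 → 4
  B: 171 − 42.75 = 128.25 → 128
rgb(146, 4, 128) = #920480.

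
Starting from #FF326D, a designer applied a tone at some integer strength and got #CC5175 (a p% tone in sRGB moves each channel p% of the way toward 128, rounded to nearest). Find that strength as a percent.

40%

#FF326D is rgb(255, 50, 109); #CC5175 is rgb(204, 81, 117).
On the R channel (widest range): 204 ≈ 255 + (p/100)(128 − 255), so p ≈ 100×(204 − 255)/(128 − 255) = -5100/-127 = 40.16.
p = 40 reproduces all three channels after rounding.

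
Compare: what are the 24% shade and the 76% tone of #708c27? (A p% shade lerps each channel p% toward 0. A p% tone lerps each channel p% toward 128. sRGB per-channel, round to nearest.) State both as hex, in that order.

#708c27 is rgb(112, 140, 39).
24% shade:
  R: 112 + 0.24×(0−112) = 112 − 26.88 = 85.12 → 85
  G: 140 − 33.6 = 106.4 → 106
  B: 39 − 9.36 = 29.64 → 30
  → #556a1e
76% tone:
  R: 112 + 12.16 = 124.16 → 124
  G: 140 − 9.12 = 130.88 → 131
  B: 39 + 0.76×(128−39) = 39 + 67.64 = 106.64 → 107
  → #7c836b

#556a1e, #7c836b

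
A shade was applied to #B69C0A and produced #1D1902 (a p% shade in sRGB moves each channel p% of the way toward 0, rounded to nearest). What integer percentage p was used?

#B69C0A is rgb(182, 156, 10); #1D1902 is rgb(29, 25, 2).
On the R channel (widest range): 29 ≈ 182 + (p/100)(0 − 182), so p ≈ 100×(29 − 182)/(0 − 182) = -15300/-182 = 84.07.
p = 84 reproduces all three channels after rounding.

84%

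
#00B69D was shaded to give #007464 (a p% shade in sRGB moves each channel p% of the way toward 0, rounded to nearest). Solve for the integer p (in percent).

#00B69D is rgb(0, 182, 157); #007464 is rgb(0, 116, 100).
On the G channel (widest range): 116 ≈ 182 + (p/100)(0 − 182), so p ≈ 100×(116 − 182)/(0 − 182) = -6600/-182 = 36.26.
p = 36 reproduces all three channels after rounding.

36%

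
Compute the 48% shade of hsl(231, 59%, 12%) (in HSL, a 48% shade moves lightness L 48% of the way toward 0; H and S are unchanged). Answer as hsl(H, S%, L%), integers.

L moves 48% from 12 toward 0: 12 − 5.76 = 6.24 → 6.
H and S are unchanged.

hsl(231, 59%, 6%)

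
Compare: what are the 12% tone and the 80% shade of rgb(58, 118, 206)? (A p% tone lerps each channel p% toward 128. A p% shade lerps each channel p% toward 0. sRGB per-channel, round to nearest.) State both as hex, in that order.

#4277c5, #0c1829

12% tone:
  R: 58 + 0.12×(128−58) = 58 + 8.4 = 66.4 → 66
  G: 118 + 1.2 = 119.2 → 119
  B: 206 + 0.12×(128−206) = 206 − 9.36 = 196.64 → 197
  → #4277c5
80% shade:
  R: 58 + 0.8×(0−58) = 58 − 46.4 = 11.6 → 12
  G: 118 + 0.8×(0−118) = 118 − 94.4 = 23.6 → 24
  B: 206 + 0.8×(0−206) = 206 − 164.8 = 41.2 → 41
  → #0c1829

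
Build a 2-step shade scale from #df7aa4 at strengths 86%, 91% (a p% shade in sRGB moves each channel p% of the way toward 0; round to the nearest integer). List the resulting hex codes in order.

#df7aa4 is rgb(223, 122, 164).
86%: (223 − 191.78 = 31.22→31, 122 − 104.92 = 17.08→17, 164 − 141.04 = 22.96→23) → #1f1117
91%: (223 − 202.93 = 20.07→20, 122 − 111.02 = 10.98→11, 164 − 149.24 = 14.76→15) → #140b0f

#1f1117, #140b0f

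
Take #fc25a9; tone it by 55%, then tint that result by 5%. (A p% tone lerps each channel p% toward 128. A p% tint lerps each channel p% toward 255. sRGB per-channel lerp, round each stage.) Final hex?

#fc25a9 is rgb(252, 37, 169).
A 55% tone moves each channel 55% toward 128:
  R: 252 + 0.55×(128−252) = 252 − 68.2 = 183.8 → 184
  G: 37 + 50.05 = 87.05 → 87
  B: 169 − 22.55 = 146.45 → 146
After the tone: rgb(184, 87, 146) = #b85792.
A 5% tint moves each channel 5% toward 255:
  R: 184 + 0.05×(255−184) = 184 + 3.55 = 187.55 → 188
  G: 87 + 0.05×(255−87) = 87 + 8.4 = 95.4 → 95
  B: 146 + 0.05×(255−146) = 146 + 5.45 = 151.45 → 151
rgb(188, 95, 151) = #bc5f97.

#bc5f97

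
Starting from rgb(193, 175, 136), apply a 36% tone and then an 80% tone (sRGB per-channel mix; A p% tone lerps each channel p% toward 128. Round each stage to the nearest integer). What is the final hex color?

Per channel, c → c + 0.36(128 − c):
  R: 193 + 0.36×(128−193) = 193 − 23.4 = 169.6 → 170
  G: 175 + 0.36×(128−175) = 175 − 16.92 = 158.08 → 158
  B: 136 − 2.88 = 133.12 → 133
After the tone: rgb(170, 158, 133) = #aa9e85.
Per channel, c → c + 0.8(128 − c):
  R: 170 + 0.8×(128−170) = 170 − 33.6 = 136.4 → 136
  G: 158 + 0.8×(128−158) = 158 − 24 = 134 → 134
  B: 133 + 0.8×(128−133) = 133 − 4 = 129 → 129
rgb(136, 134, 129) = #888681.

#888681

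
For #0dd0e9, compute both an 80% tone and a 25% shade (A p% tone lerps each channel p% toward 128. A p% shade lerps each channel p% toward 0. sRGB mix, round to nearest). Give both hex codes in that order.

#0dd0e9 is rgb(13, 208, 233).
80% tone:
  R: 13 + 0.8×(128−13) = 13 + 92 = 105 → 105
  G: 208 − 64 = 144 → 144
  B: 233 + 0.8×(128−233) = 233 − 84 = 149 → 149
  → #699095
25% shade:
  R: 13 + 0.25×(0−13) = 13 − 3.25 = 9.75 → 10
  G: 208 + 0.25×(0−208) = 208 − 52 = 156 → 156
  B: 233 + 0.25×(0−233) = 233 − 58.25 = 174.75 → 175
  → #0a9caf

#699095, #0a9caf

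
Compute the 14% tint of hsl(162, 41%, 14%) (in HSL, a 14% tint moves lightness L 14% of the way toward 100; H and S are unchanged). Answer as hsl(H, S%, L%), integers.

L moves 14% from 14 toward 100: 14 + 12.04 = 26.04 → 26.
H and S are unchanged.

hsl(162, 41%, 26%)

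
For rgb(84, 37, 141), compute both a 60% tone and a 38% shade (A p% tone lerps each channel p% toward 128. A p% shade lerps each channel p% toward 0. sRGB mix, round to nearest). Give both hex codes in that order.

60% tone:
  R: 84 + 26.4 = 110.4 → 110
  G: 37 + 0.6×(128−37) = 37 + 54.6 = 91.6 → 92
  B: 141 − 7.8 = 133.2 → 133
  → #6E5C85
38% shade:
  R: 84 − 31.92 = 52.08 → 52
  G: 37 + 0.38×(0−37) = 37 − 14.06 = 22.94 → 23
  B: 141 + 0.38×(0−141) = 141 − 53.58 = 87.42 → 87
  → #341757

#6E5C85, #341757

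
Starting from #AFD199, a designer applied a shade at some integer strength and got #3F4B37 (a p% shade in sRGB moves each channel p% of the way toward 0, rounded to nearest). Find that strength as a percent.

#AFD199 is rgb(175, 209, 153); #3F4B37 is rgb(63, 75, 55).
On the G channel (widest range): 75 ≈ 209 + (p/100)(0 − 209), so p ≈ 100×(75 − 209)/(0 − 209) = -13400/-209 = 64.11.
p = 64 reproduces all three channels after rounding.

64%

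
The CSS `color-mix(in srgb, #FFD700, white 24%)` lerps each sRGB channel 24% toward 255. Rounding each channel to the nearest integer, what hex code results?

#FFE13D

#FFD700 is rgb(255, 215, 0).
Per channel, c → c + 0.24(255 − c):
  R: 255 + 0.24×(255−255) = 255 + 0 = 255 → 255
  G: 215 + 0.24×(255−215) = 215 + 9.6 = 224.6 → 225
  B: 0 + 0.24×(255−0) = 0 + 61.2 = 61.2 → 61
rgb(255, 225, 61) = #FFE13D.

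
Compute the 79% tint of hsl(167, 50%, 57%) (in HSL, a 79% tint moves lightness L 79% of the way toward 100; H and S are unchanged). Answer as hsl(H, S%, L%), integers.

hsl(167, 50%, 91%)

L moves 79% from 57 toward 100: 57 + 33.97 = 90.97 → 91.
H and S are unchanged.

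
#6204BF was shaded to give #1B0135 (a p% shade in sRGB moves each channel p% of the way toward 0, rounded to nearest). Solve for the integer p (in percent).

72%

#6204BF is rgb(98, 4, 191); #1B0135 is rgb(27, 1, 53).
On the B channel (widest range): 53 ≈ 191 + (p/100)(0 − 191), so p ≈ 100×(53 − 191)/(0 − 191) = -13800/-191 = 72.25.
p = 72 reproduces all three channels after rounding.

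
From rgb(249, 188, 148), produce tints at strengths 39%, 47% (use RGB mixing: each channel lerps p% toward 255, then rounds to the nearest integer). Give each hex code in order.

39%: (249 + 2.34 = 251.34→251, 188 + 26.13 = 214.13→214, 148 + 41.73 = 189.73→190) → #FBD6BE
47%: (249 + 2.82 = 251.82→252, 188 + 31.49 = 219.49→219, 148 + 50.29 = 198.29→198) → #FCDBC6

#FBD6BE, #FCDBC6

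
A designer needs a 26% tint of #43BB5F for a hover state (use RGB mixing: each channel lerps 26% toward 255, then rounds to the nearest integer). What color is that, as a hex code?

#74CD89

#43BB5F is rgb(67, 187, 95).
Per channel, c → c + 0.26(255 − c):
  R: 67 + 0.26×(255−67) = 67 + 48.88 = 115.88 → 116
  G: 187 + 0.26×(255−187) = 187 + 17.68 = 204.68 → 205
  B: 95 + 0.26×(255−95) = 95 + 41.6 = 136.6 → 137
rgb(116, 205, 137) = #74CD89.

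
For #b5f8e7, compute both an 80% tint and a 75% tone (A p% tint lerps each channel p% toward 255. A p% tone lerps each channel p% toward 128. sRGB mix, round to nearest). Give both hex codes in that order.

#b5f8e7 is rgb(181, 248, 231).
80% tint:
  R: 181 + 0.8×(255−181) = 181 + 59.2 = 240.2 → 240
  G: 248 + 5.6 = 253.6 → 254
  B: 231 + 0.8×(255−231) = 231 + 19.2 = 250.2 → 250
  → #f0fefa
75% tone:
  R: 181 + 0.75×(128−181) = 181 − 39.75 = 141.25 → 141
  G: 248 − 90 = 158 → 158
  B: 231 + 0.75×(128−231) = 231 − 77.25 = 153.75 → 154
  → #8d9e9a

#f0fefa, #8d9e9a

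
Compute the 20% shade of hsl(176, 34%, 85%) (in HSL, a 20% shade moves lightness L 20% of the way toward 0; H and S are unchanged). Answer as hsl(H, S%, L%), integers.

L moves 20% from 85 toward 0: 85 − 17 = 68 → 68.
H and S are unchanged.

hsl(176, 34%, 68%)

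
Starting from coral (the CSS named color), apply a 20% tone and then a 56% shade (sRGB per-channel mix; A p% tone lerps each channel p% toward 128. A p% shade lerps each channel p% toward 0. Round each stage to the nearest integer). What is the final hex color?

CSS coral is rgb(255, 127, 80).
Lerp each channel 20% toward 128:
  R: 255 + 0.2×(128−255) = 255 − 25.4 = 229.6 → 230
  G: 127 + 0.2 = 127.2 → 127
  B: 80 + 0.2×(128−80) = 80 + 9.6 = 89.6 → 90
After the tone: rgb(230, 127, 90) = #E67F5A.
A 56% shade moves each channel 56% toward 0:
  R: 230 − 128.8 = 101.2 → 101
  G: 127 + 0.56×(0−127) = 127 − 71.12 = 55.88 → 56
  B: 90 + 0.56×(0−90) = 90 − 50.4 = 39.6 → 40
rgb(101, 56, 40) = #653828.

#653828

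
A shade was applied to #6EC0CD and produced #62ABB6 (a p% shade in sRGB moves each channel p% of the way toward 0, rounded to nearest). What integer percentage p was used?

#6EC0CD is rgb(110, 192, 205); #62ABB6 is rgb(98, 171, 182).
On the B channel (widest range): 182 ≈ 205 + (p/100)(0 − 205), so p ≈ 100×(182 − 205)/(0 − 205) = -2300/-205 = 11.22.
p = 11 reproduces all three channels after rounding.

11%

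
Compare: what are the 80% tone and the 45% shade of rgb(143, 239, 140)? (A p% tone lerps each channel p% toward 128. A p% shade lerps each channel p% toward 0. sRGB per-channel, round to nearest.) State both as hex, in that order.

80% tone:
  R: 143 + 0.8×(128−143) = 143 − 12 = 131 → 131
  G: 239 + 0.8×(128−239) = 239 − 88.8 = 150.2 → 150
  B: 140 − 9.6 = 130.4 → 130
  → #839682
45% shade:
  R: 143 + 0.45×(0−143) = 143 − 64.35 = 78.65 → 79
  G: 239 + 0.45×(0−239) = 239 − 107.55 = 131.45 → 131
  B: 140 + 0.45×(0−140) = 140 − 63 = 77 → 77
  → #4F834D

#839682, #4F834D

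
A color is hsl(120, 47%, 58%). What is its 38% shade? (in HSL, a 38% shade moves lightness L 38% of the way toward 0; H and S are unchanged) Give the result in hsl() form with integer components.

hsl(120, 47%, 36%)

L moves 38% from 58 toward 0: 58 − 22.04 = 35.96 → 36.
H and S are unchanged.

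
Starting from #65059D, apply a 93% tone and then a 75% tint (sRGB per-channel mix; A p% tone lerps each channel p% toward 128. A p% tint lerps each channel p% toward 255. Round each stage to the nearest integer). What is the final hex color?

#DFDDE0

#65059D is rgb(101, 5, 157).
Lerp each channel 93% toward 128:
  R: 101 + 0.93×(128−101) = 101 + 25.11 = 126.11 → 126
  G: 5 + 0.93×(128−5) = 5 + 114.39 = 119.39 → 119
  B: 157 + 0.93×(128−157) = 157 − 26.97 = 130.03 → 130
After the tone: rgb(126, 119, 130) = #7E7782.
A 75% tint moves each channel 75% toward 255:
  R: 126 + 0.75×(255−126) = 126 + 96.75 = 222.75 → 223
  G: 119 + 102 = 221 → 221
  B: 130 + 0.75×(255−130) = 130 + 93.75 = 223.75 → 224
rgb(223, 221, 224) = #DFDDE0.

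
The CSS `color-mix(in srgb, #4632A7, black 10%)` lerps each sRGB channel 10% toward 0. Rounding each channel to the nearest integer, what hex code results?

#3F2D96

#4632A7 is rgb(70, 50, 167).
Lerp each channel 10% toward 0:
  R: 70 + 0.1×(0−70) = 70 − 7 = 63 → 63
  G: 50 − 5 = 45 → 45
  B: 167 + 0.1×(0−167) = 167 − 16.7 = 150.3 → 150
rgb(63, 45, 150) = #3F2D96.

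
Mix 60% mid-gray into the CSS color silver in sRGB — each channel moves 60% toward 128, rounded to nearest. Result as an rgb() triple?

rgb(154, 154, 154)

CSS silver is rgb(192, 192, 192).
Per channel, c → c + 0.6(128 − c):
  R: 192 + 0.6×(128−192) = 192 − 38.4 = 153.6 → 154
  G: 192 − 38.4 = 153.6 → 154
  B: 192 + 0.6×(128−192) = 192 − 38.4 = 153.6 → 154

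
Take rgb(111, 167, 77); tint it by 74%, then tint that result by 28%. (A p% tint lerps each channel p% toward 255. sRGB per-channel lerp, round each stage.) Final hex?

#E4EEDE

Per channel, c → c + 0.74(255 − c):
  R: 111 + 106.56 = 217.56 → 218
  G: 167 + 0.74×(255−167) = 167 + 65.12 = 232.12 → 232
  B: 77 + 131.72 = 208.72 → 209
After the tint: rgb(218, 232, 209) = #DAE8D1.
Lerp each channel 28% toward 255:
  R: 218 + 10.36 = 228.36 → 228
  G: 232 + 6.44 = 238.44 → 238
  B: 209 + 0.28×(255−209) = 209 + 12.88 = 221.88 → 222
rgb(228, 238, 222) = #E4EEDE.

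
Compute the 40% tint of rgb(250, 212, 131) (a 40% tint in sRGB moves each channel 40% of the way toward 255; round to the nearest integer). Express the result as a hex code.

A 40% tint moves each channel 40% toward 255:
  R: 250 + 2 = 252 → 252
  G: 212 + 0.4×(255−212) = 212 + 17.2 = 229.2 → 229
  B: 131 + 0.4×(255−131) = 131 + 49.6 = 180.6 → 181
rgb(252, 229, 181) = #FCE5B5.

#FCE5B5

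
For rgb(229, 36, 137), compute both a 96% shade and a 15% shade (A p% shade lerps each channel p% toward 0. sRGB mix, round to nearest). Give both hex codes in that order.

96% shade:
  R: 229 − 219.84 = 9.16 → 9
  G: 36 − 34.56 = 1.44 → 1
  B: 137 + 0.96×(0−137) = 137 − 131.52 = 5.48 → 5
  → #090105
15% shade:
  R: 229 − 34.35 = 194.65 → 195
  G: 36 + 0.15×(0−36) = 36 − 5.4 = 30.6 → 31
  B: 137 + 0.15×(0−137) = 137 − 20.55 = 116.45 → 116
  → #c31f74

#090105, #c31f74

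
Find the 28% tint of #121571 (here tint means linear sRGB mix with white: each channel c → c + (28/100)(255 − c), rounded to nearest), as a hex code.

#121571 is rgb(18, 21, 113).
Per channel, c → c + 0.28(255 − c):
  R: 18 + 66.36 = 84.36 → 84
  G: 21 + 0.28×(255−21) = 21 + 65.52 = 86.52 → 87
  B: 113 + 39.76 = 152.76 → 153
rgb(84, 87, 153) = #545799.

#545799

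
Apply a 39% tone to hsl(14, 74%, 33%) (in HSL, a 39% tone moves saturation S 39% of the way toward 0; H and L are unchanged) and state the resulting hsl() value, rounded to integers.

hsl(14, 45%, 33%)

S moves 39% from 74 toward 0: 74 − 28.86 = 45.14 → 45.
H and L are unchanged.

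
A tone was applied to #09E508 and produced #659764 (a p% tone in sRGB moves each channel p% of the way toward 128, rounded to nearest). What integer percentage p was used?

77%

#09E508 is rgb(9, 229, 8); #659764 is rgb(101, 151, 100).
On the B channel (widest range): 100 ≈ 8 + (p/100)(128 − 8), so p ≈ 100×(100 − 8)/(128 − 8) = 9200/120 = 76.67.
p = 77 reproduces all three channels after rounding.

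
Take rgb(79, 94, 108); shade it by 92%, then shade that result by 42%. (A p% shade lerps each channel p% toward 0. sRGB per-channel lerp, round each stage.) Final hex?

A 92% shade moves each channel 92% toward 0:
  R: 79 + 0.92×(0−79) = 79 − 72.68 = 6.32 → 6
  G: 94 − 86.48 = 7.52 → 8
  B: 108 + 0.92×(0−108) = 108 − 99.36 = 8.64 → 9
After the shade: rgb(6, 8, 9) = #060809.
Lerp each channel 42% toward 0:
  R: 6 + 0.42×(0−6) = 6 − 2.52 = 3.48 → 3
  G: 8 − 3.36 = 4.64 → 5
  B: 9 + 0.42×(0−9) = 9 − 3.78 = 5.22 → 5
rgb(3, 5, 5) = #030505.

#030505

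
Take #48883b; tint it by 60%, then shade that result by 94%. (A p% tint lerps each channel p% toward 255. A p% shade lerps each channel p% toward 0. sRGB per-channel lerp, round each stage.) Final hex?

#0b0c0b

#48883b is rgb(72, 136, 59).
Lerp each channel 60% toward 255:
  R: 72 + 0.6×(255−72) = 72 + 109.8 = 181.8 → 182
  G: 136 + 71.4 = 207.4 → 207
  B: 59 + 0.6×(255−59) = 59 + 117.6 = 176.6 → 177
After the tint: rgb(182, 207, 177) = #b6cfb1.
Per channel, c → c + 0.94(0 − c):
  R: 182 + 0.94×(0−182) = 182 − 171.08 = 10.92 → 11
  G: 207 + 0.94×(0−207) = 207 − 194.58 = 12.42 → 12
  B: 177 + 0.94×(0−177) = 177 − 166.38 = 10.62 → 11
rgb(11, 12, 11) = #0b0c0b.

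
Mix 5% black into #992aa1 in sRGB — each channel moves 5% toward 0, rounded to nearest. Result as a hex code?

#912899

#992aa1 is rgb(153, 42, 161).
A 5% shade moves each channel 5% toward 0:
  R: 153 − 7.65 = 145.35 → 145
  G: 42 + 0.05×(0−42) = 42 − 2.1 = 39.9 → 40
  B: 161 + 0.05×(0−161) = 161 − 8.05 = 152.95 → 153
rgb(145, 40, 153) = #912899.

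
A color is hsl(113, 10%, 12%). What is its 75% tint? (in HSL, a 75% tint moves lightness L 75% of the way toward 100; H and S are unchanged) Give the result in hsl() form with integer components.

hsl(113, 10%, 78%)

L moves 75% from 12 toward 100: 12 + 66 = 78 → 78.
H and S are unchanged.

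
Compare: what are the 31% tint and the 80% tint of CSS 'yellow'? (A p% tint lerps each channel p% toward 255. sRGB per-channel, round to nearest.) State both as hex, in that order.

CSS yellow is rgb(255, 255, 0).
31% tint:
  R: 255 + 0.31×(255−255) = 255 + 0 = 255 → 255
  G: 255 + 0 = 255 → 255
  B: 0 + 0.31×(255−0) = 0 + 79.05 = 79.05 → 79
  → #ffff4f
80% tint:
  R: 255 + 0.8×(255−255) = 255 + 0 = 255 → 255
  G: 255 + 0 = 255 → 255
  B: 0 + 204 = 204 → 204
  → #ffffcc

#ffff4f, #ffffcc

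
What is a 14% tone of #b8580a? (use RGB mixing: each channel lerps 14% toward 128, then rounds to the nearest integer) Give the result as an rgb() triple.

#b8580a is rgb(184, 88, 10).
Per channel, c → c + 0.14(128 − c):
  R: 184 + 0.14×(128−184) = 184 − 7.84 = 176.16 → 176
  G: 88 + 0.14×(128−88) = 88 + 5.6 = 93.6 → 94
  B: 10 + 16.52 = 26.52 → 27

rgb(176, 94, 27)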